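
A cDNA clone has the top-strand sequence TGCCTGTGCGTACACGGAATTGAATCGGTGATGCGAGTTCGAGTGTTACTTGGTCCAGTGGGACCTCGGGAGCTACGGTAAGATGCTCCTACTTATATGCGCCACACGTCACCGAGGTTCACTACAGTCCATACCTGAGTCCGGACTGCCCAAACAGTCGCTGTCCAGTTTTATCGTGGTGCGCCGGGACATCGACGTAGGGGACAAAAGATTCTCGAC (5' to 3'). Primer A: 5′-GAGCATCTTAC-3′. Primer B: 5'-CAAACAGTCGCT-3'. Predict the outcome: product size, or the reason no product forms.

Primer A (GAGCATCTTAC) has reverse complement GTAAGATGCTC, which matches the top strand at positions 78–88; primer A anneals to the top strand there with its 3' end pointing upstream toward position 78.
Primer B (CAAACAGTCGCT) matches the top strand directly at positions 151–162; it anneals to the bottom strand with its 3' end pointing downstream toward position 162.
The 3' ends diverge (primer A extends toward position 1, primer B toward position 219), so the primers never converge on a shared product.

No product — the primers' 3' ends point away from each other.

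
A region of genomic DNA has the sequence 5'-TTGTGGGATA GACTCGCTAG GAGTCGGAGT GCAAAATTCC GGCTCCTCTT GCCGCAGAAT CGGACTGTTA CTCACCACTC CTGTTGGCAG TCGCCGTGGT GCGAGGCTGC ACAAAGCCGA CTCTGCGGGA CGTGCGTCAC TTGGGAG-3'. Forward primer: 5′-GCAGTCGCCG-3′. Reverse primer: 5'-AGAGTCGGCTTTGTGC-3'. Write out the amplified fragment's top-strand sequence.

Scanning the template, GCAGTCGCCG occurs at positions 87–96; this primer anneals to the bottom strand there with its 3' end pointing downstream.
Taking the reverse complement of AGAGTCGGCTTTGTGC gives GCACAAAGCCGACTCT, found at positions 109–124 on the template; the primer anneals here to the top strand with its 3' end pointing upstream.
The product is the template from position 87 through 124 (38 bp).

5'-GCAGTCGCCGTGGTGCGAGGCTGCACAAAGCCGACTCT-3'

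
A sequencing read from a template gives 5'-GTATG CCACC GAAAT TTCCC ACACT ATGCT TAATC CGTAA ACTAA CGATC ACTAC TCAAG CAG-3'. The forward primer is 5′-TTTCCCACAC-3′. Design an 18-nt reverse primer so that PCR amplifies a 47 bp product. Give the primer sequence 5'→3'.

5'-GCTTGAGTAGTGATCGTT-3'

The forward primer binds at positions 15–24, so a 47 bp product ends at position 15 + 47 − 1 = 61.
The reverse primer anneals to the top strand over positions 44–61, i.e. to AACGATCACTACTCAAGC.
Its sequence written 5'→3' is the reverse complement: GCTTGAGTAGTGATCGTT.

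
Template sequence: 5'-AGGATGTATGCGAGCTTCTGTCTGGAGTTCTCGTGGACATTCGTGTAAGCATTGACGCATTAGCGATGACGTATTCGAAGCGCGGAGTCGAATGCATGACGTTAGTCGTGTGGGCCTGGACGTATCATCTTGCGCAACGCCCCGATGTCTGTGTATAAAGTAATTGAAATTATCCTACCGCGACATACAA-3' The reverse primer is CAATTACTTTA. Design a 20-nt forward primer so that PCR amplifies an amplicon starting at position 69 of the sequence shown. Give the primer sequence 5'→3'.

5'-ACGTATTCGAAGCGCGGAGT-3'

The reverse primer's reverse complement TAAAGTAATTG matches the template at positions 156–166; the product starts at position 69.
The forward primer is identical to the top strand over positions 69–88: ACGTATTCGAAGCGCGGAGT.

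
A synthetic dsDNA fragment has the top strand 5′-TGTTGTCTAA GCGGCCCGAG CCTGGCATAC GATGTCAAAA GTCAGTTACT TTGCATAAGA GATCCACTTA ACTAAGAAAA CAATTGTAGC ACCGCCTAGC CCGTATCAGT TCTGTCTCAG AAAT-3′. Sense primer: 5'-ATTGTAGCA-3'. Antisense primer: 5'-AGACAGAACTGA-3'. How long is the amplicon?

Forward primer ATTGTAGCA is found on the top strand at positions 83–91.
Reverse complement of the reverse primer: TCAGTTCTGTCT. This occurs on the top strand at positions 106–117.
Amplicon spans positions 83–117: 35 bp.

35 bp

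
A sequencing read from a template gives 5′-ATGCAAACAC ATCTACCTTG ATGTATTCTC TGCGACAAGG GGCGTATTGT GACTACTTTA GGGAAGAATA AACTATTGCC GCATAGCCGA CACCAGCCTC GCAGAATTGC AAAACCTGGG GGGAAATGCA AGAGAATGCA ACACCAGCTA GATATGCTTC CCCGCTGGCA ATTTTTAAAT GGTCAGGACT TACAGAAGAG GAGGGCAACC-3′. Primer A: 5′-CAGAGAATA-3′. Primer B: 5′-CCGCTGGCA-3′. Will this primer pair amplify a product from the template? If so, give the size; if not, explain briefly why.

No product — the primers' 3' ends point away from each other.

Primer A (CAGAGAATA) has reverse complement TATTCTCTG, which matches the top strand at positions 24–32; primer A anneals to the top strand there with its 3' end pointing upstream toward position 24.
Primer B (CCGCTGGCA) matches the top strand directly at positions 162–170; it anneals to the bottom strand with its 3' end pointing downstream toward position 170.
The 3' ends diverge (primer A extends toward position 1, primer B toward position 210), so the primers never converge on a shared product.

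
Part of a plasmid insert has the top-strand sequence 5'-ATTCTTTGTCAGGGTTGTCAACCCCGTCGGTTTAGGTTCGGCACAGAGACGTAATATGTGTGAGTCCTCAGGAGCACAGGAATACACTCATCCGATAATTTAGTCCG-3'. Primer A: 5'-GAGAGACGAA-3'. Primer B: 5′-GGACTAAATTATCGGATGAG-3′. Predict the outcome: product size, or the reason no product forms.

Primer A (GAGAGACGAA) does not match the top strand, and its reverse complement TTCGTCTCTC does not match either.
With no annealing site for primer A, no amplification occurs.

No product — primer A has no binding site in the template.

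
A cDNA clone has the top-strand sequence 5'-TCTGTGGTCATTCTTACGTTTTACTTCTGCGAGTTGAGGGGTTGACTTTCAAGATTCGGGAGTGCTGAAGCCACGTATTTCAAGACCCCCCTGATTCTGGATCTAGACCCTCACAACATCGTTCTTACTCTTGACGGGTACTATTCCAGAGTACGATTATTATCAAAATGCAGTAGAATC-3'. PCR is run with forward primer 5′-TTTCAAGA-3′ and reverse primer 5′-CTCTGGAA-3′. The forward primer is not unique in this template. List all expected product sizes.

105 bp, 74 bp

The forward primer TTTCAAGA matches the top strand at positions 47–54, 78–85.
The reverse primer's reverse complement is TTCCAGAG, matching at positions 144–151.
Each forward site pairs with the reverse site to give a product ending at position 151: sizes 105, 74 bp.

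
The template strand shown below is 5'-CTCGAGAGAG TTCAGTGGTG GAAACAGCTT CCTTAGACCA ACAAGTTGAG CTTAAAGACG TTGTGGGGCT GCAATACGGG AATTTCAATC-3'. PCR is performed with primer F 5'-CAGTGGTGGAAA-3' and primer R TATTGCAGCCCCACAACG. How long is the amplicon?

64 bp

Scanning the template, CAGTGGTGGAAA occurs at positions 13–24; this primer anneals to the bottom strand there with its 3' end pointing downstream.
The reverse primer's reverse complement is CGTTGTGGGGCTGCAATA, which matches the template at positions 59–76.
Amplicon spans positions 13–76: 64 bp.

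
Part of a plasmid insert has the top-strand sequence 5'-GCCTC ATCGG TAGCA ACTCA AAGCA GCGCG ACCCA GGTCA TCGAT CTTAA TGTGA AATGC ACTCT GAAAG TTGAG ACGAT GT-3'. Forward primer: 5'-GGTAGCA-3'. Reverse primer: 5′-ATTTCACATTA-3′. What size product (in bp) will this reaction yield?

Scanning the template, GGTAGCA occurs at positions 9–15; this primer anneals to the bottom strand there with its 3' end pointing downstream.
Reverse complement of the reverse primer: TAATGTGAAAT. This occurs on the top strand at positions 48–58.
Product length = (reverse-primer end) − (forward-primer start) + 1 = 58 − 9 + 1 = 50 bp.

50 bp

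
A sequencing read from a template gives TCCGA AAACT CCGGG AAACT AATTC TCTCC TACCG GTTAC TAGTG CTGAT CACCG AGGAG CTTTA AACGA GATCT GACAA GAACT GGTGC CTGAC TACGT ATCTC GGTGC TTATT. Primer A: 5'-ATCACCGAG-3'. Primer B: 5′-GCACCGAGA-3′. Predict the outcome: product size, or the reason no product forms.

Yes — a 62 bp product.

Primer A (ATCACCGAG) matches the top strand at positions 49–57; it acts as a forward primer.
Primer B's reverse complement is TCTCGGTGC, matching the top strand at positions 102–110; it acts as a reverse primer.
The 3' ends face each other across positions 49–110, giving a 62 bp product.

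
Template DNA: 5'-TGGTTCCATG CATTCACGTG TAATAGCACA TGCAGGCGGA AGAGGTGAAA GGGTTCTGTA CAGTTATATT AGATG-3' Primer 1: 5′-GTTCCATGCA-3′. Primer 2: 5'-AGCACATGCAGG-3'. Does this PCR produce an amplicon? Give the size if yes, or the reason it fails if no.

Primer 1 (GTTCCATGCA) matches the top strand at positions 3–12 (3' end points downstream).
Primer 2 (AGCACATGCAGG) also matches the top strand directly, at positions 25–36 — its reverse complement CCTGCATGTGCT is not present.
Both primers anneal to the bottom strand with 3' ends pointing the same way, so neither can prime synthesis back toward the other.

No product — both primers anneal to the same strand and extend in the same direction.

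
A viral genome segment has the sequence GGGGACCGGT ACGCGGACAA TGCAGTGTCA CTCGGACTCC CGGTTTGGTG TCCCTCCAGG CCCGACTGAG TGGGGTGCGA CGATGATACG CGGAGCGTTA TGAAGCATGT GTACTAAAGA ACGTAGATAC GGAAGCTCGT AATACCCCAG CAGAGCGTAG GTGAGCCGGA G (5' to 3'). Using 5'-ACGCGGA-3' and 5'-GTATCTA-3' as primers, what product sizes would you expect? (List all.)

The forward primer ACGCGGA matches the top strand at positions 11–17, 88–94.
The reverse primer's reverse complement is TAGATAC, matching at positions 124–130.
Each forward site pairs with the reverse site to give a product ending at position 130: sizes 120, 43 bp.

120 bp, 43 bp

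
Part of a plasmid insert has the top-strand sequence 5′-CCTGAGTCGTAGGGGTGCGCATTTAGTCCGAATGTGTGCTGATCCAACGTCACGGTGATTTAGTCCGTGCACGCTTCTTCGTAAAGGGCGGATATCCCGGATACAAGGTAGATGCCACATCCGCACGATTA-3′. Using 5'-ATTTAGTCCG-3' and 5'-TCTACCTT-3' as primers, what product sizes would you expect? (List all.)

92 bp, 55 bp

The forward primer ATTTAGTCCG matches the top strand at positions 21–30, 58–67.
The reverse primer's reverse complement is AAGGTAGA, matching at positions 105–112.
Each forward site pairs with the reverse site to give a product ending at position 112: sizes 92, 55 bp.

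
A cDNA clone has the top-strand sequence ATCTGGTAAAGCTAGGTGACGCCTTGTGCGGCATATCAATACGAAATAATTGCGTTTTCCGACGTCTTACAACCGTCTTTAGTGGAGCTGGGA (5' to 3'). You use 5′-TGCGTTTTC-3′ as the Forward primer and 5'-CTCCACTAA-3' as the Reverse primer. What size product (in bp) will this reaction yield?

37 bp

Forward primer TGCGTTTTC is found on the top strand at positions 51–59.
Taking the reverse complement of CTCCACTAA gives TTAGTGGAG, found at positions 79–87 on the template; the primer anneals here to the top strand with its 3' end pointing upstream.
Product length = (reverse-primer end) − (forward-primer start) + 1 = 87 − 51 + 1 = 37 bp.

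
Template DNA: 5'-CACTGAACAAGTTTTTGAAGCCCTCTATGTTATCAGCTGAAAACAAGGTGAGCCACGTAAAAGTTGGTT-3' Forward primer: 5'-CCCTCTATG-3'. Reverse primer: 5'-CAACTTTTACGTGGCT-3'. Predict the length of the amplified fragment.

46 bp

The forward primer matches the template at positions 21–29.
Reverse complement of the reverse primer: AGCCACGTAAAAGTTG. This occurs on the top strand at positions 51–66.
The product runs from position 21 to position 66, so its length is 66 − 21 + 1 = 46 bp.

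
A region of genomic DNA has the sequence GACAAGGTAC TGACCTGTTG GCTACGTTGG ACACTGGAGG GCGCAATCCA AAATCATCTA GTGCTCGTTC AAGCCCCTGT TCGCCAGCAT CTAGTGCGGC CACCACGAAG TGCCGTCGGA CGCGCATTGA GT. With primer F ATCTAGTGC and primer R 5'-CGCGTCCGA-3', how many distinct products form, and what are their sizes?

The forward primer ATCTAGTGC matches the top strand at positions 56–64, 89–97.
The reverse primer's reverse complement is TCGGACGCG, matching at positions 116–124.
Each forward site pairs with the reverse site to give a product ending at position 124: sizes 69, 36 bp.

Two products: 69 bp, 36 bp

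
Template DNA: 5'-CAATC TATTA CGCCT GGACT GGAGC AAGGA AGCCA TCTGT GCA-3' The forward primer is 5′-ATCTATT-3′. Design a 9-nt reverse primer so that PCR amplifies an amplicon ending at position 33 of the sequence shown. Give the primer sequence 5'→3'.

The forward primer binds at positions 3–9; the product's 3' end on the top strand is position 33.
The reverse primer anneals to the top strand over positions 25–33, i.e. to CAAGGAAGC.
Its sequence written 5'→3' is the reverse complement: GCTTCCTTG.

5'-GCTTCCTTG-3'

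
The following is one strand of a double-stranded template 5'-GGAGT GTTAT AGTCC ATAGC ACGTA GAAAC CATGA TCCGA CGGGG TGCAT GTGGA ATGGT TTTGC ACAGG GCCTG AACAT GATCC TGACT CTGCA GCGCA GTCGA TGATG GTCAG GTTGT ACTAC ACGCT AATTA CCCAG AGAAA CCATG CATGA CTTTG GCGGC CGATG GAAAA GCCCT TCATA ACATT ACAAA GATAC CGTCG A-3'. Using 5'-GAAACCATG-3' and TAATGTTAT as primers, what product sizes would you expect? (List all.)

The forward primer GAAACCATG matches the top strand at positions 26–34, 142–150.
The reverse primer's reverse complement is ATAACATTA, matching at positions 183–191.
Each forward site pairs with the reverse site to give a product ending at position 191: sizes 166, 50 bp.

166 bp, 50 bp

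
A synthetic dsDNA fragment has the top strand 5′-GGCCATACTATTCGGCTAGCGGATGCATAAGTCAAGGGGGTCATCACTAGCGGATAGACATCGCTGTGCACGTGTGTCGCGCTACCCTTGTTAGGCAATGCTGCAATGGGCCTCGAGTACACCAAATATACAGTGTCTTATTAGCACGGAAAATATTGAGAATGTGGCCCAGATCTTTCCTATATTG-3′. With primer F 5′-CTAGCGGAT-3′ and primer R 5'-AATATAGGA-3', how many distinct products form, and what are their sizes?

Two products: 171 bp, 140 bp

The forward primer CTAGCGGAT matches the top strand at positions 16–24, 47–55.
The reverse primer's reverse complement is TCCTATATT, matching at positions 178–186.
Each forward site pairs with the reverse site to give a product ending at position 186: sizes 171, 140 bp.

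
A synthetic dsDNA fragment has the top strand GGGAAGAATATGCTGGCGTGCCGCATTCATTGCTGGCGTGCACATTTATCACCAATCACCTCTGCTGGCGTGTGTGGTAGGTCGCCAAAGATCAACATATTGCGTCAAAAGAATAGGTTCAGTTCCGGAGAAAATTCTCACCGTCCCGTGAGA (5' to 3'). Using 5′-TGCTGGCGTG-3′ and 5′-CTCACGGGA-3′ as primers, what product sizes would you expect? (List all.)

142 bp, 122 bp, 90 bp

The forward primer TGCTGGCGTG matches the top strand at positions 11–20, 31–40, 63–72.
The reverse primer's reverse complement is TCCCGTGAG, matching at positions 144–152.
Each forward site pairs with the reverse site to give a product ending at position 152: sizes 142, 122, 90 bp.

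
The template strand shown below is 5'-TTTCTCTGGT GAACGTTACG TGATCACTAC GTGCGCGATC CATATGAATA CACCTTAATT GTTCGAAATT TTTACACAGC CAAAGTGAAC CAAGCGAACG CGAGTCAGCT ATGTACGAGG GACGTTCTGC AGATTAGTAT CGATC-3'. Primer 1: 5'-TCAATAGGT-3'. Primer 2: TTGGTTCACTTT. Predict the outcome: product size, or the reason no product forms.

No product — primer 1 has no binding site in the template.

Primer 1 (TCAATAGGT) does not match the top strand, and its reverse complement ACCTATTGA does not match either.
With no annealing site for primer 1, no amplification occurs.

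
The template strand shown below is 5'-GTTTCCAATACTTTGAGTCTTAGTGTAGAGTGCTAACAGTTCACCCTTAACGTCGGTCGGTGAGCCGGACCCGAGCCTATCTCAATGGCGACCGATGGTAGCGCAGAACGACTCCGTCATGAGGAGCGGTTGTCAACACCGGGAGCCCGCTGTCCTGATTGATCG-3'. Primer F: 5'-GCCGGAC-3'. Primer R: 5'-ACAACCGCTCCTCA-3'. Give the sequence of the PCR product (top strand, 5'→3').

5'-GCCGGACCCGAGCCTATCTCAATGGCGACCGATGGTAGCGCAGAACGACTCCGTCATGAGGAGCGGTTGT-3'

Scanning the template, GCCGGAC occurs at positions 64–70; this primer anneals to the bottom strand there with its 3' end pointing downstream.
The reverse primer's reverse complement is TGAGGAGCGGTTGT, which matches the template at positions 120–133.
The product is the template from position 64 through 133 (70 bp).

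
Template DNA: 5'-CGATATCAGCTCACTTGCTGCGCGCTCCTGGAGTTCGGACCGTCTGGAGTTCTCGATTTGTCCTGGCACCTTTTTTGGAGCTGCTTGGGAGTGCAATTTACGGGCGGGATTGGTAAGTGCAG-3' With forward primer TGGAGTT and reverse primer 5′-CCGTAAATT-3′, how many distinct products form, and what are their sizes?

The forward primer TGGAGTT matches the top strand at positions 29–35, 45–51.
The reverse primer's reverse complement is AATTTACGG, matching at positions 95–103.
Each forward site pairs with the reverse site to give a product ending at position 103: sizes 75, 59 bp.

Two products: 75 bp, 59 bp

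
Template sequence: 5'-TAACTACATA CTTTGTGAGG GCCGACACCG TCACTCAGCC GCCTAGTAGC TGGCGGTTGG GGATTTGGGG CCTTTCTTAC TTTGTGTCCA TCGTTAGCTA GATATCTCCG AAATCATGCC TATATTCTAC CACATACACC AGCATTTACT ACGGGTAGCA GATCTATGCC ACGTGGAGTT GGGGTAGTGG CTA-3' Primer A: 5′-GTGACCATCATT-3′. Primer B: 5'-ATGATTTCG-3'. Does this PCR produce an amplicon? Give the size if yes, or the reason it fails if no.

No product — primer A has no binding site in the template.

Primer A (GTGACCATCATT) does not match the top strand, and its reverse complement AATGATGGTCAC does not match either.
With no annealing site for primer A, no amplification occurs.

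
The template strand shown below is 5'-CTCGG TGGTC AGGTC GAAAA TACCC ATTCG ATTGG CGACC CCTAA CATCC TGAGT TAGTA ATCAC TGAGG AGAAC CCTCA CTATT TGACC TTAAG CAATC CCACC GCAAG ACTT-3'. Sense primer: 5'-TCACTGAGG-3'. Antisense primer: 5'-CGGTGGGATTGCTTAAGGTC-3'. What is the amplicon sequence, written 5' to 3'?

5'-TCACTGAGGAGAACCCTCACTATTTGACCTTAAGCAATCCCACCG-3'

The forward primer matches the template at positions 62–70.
Taking the reverse complement of CGGTGGGATTGCTTAAGGTC gives GACCTTAAGCAATCCCACCG, found at positions 87–106 on the template; the primer anneals here to the top strand with its 3' end pointing upstream.
The product is the template from position 62 through 106 (45 bp).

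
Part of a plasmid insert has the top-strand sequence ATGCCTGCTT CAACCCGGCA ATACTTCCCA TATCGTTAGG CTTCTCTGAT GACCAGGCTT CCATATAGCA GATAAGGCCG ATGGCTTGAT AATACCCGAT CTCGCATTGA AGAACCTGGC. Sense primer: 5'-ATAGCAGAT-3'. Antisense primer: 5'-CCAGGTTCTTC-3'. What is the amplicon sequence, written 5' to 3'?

5'-ATAGCAGATAAGGCCGATGGCTTGATAATACCCGATCTCGCATTGAAGAACCTGG-3'

Scanning the template, ATAGCAGAT occurs at positions 65–73; this primer anneals to the bottom strand there with its 3' end pointing downstream.
Taking the reverse complement of CCAGGTTCTTC gives GAAGAACCTGG, found at positions 109–119 on the template; the primer anneals here to the top strand with its 3' end pointing upstream.
The product is the template from position 65 through 119 (55 bp).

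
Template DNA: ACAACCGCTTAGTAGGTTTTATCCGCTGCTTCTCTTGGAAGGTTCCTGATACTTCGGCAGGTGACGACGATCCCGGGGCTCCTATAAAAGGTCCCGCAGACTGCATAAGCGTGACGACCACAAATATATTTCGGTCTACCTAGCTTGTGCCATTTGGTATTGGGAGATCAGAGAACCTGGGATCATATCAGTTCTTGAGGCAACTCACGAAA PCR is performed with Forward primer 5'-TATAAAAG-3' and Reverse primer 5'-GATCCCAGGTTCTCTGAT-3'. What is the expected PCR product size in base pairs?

102 bp

Forward primer TATAAAAG is found on the top strand at positions 83–90.
Reverse complement of the reverse primer: ATCAGAGAACCTGGGATC. This occurs on the top strand at positions 167–184.
Product length = (reverse-primer end) − (forward-primer start) + 1 = 184 − 83 + 1 = 102 bp.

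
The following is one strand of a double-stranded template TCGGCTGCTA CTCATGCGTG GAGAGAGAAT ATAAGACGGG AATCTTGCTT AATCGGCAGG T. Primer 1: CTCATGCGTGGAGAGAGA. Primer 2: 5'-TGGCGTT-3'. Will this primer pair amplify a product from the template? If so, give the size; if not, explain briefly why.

Primer 2 (TGGCGTT) does not match the top strand, and its reverse complement AACGCCA does not match either.
With no annealing site for primer 2, no amplification occurs.

No product — primer 2 has no binding site in the template.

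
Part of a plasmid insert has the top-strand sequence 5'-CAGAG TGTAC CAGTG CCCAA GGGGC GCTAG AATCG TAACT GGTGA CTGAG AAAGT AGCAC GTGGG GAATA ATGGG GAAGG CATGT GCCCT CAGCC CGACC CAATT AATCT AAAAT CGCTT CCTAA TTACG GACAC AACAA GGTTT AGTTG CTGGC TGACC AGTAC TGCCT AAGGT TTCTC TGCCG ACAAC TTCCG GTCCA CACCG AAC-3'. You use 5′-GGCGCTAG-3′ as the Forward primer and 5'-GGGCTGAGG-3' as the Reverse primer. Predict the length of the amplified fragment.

The forward primer matches the template at positions 23–30.
Reverse complement of the reverse primer: CCTCAGCCC. This occurs on the top strand at positions 88–96.
Product length = (reverse-primer end) − (forward-primer start) + 1 = 96 − 23 + 1 = 74 bp.

74 bp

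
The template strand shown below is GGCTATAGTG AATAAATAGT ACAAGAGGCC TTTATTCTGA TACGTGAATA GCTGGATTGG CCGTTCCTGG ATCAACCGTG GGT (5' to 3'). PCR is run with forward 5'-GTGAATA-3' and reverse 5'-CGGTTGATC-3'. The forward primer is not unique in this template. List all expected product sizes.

The forward primer GTGAATA matches the top strand at positions 8–14, 44–50.
The reverse primer's reverse complement is GATCAACCG, matching at positions 70–78.
Each forward site pairs with the reverse site to give a product ending at position 78: sizes 71, 35 bp.

71 bp, 35 bp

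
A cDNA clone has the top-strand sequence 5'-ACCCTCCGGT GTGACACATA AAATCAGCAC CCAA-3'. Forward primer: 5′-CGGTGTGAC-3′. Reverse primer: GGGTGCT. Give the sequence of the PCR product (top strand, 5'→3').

5'-CGGTGTGACACATAAAATCAGCACCC-3'

Scanning the template, CGGTGTGAC occurs at positions 7–15; this primer anneals to the bottom strand there with its 3' end pointing downstream.
Taking the reverse complement of GGGTGCT gives AGCACCC, found at positions 26–32 on the template; the primer anneals here to the top strand with its 3' end pointing upstream.
The product is the template from position 7 through 32 (26 bp).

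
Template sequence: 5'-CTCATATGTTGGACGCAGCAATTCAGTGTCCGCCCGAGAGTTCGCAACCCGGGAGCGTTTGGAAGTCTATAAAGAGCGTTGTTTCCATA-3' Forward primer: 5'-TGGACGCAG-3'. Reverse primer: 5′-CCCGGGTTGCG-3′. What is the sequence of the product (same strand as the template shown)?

Forward primer TGGACGCAG is found on the top strand at positions 10–18.
Reverse complement of the reverse primer: CGCAACCCGGG. This occurs on the top strand at positions 43–53.
The product is the template from position 10 through 53 (44 bp).

5'-TGGACGCAGCAATTCAGTGTCCGCCCGAGAGTTCGCAACCCGGG-3'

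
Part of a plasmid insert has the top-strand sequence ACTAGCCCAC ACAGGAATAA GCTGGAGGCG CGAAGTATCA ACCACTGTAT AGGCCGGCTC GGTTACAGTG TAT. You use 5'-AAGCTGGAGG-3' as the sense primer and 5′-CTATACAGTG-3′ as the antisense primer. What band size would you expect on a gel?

34 bp

Scanning the template, AAGCTGGAGG occurs at positions 19–28; this primer anneals to the bottom strand there with its 3' end pointing downstream.
Reverse complement of the reverse primer: CACTGTATAG. This occurs on the top strand at positions 43–52.
Amplicon spans positions 19–52: 34 bp.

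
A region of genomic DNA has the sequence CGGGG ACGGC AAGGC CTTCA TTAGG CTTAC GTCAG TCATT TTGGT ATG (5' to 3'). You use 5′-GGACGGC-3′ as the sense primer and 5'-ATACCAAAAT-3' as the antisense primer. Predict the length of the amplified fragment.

44 bp

The forward primer matches the template at positions 4–10.
Taking the reverse complement of ATACCAAAAT gives ATTTTGGTAT, found at positions 38–47 on the template; the primer anneals here to the top strand with its 3' end pointing upstream.
The product runs from position 4 to position 47, so its length is 47 − 4 + 1 = 44 bp.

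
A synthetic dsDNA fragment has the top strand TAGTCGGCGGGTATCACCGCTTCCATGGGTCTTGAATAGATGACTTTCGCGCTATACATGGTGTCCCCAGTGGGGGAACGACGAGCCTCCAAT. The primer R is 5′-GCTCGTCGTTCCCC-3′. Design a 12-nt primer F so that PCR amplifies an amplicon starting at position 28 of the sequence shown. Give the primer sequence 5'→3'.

The reverse primer's reverse complement GGGGAACGACGAGC matches the template at positions 73–86; the product starts at position 28.
The forward primer is identical to the top strand over positions 28–39: GGTCTTGAATAG.

5'-GGTCTTGAATAG-3'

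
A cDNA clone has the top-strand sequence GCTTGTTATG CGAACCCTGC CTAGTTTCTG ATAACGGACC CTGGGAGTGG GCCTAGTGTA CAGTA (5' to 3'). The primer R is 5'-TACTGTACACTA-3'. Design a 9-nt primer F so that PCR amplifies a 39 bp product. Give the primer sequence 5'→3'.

5'-TCTGATAAC-3'

The reverse primer's reverse complement TAGTGTACAGTA matches the template at positions 54–65, so the product ends at position 65.
A 39 bp product then starts at position 65 − 39 + 1 = 27.
The forward primer is identical to the top strand there: TCTGATAAC.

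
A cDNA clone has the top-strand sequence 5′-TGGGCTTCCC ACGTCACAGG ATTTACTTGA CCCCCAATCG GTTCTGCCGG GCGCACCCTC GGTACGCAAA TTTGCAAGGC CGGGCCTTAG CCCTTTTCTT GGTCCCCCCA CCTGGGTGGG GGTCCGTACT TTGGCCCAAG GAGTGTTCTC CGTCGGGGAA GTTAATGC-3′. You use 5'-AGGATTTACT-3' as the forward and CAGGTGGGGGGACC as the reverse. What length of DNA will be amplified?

97 bp

Forward primer AGGATTTACT is found on the top strand at positions 18–27.
Taking the reverse complement of CAGGTGGGGGGACC gives GGTCCCCCCACCTG, found at positions 101–114 on the template; the primer anneals here to the top strand with its 3' end pointing upstream.
The product runs from position 18 to position 114, so its length is 114 − 18 + 1 = 97 bp.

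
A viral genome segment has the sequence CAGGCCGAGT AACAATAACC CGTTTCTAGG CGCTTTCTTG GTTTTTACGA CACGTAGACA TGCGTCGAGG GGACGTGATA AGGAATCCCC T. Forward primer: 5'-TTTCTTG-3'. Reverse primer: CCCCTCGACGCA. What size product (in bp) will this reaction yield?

The forward primer matches the template at positions 34–40.
Reverse complement of the reverse primer: TGCGTCGAGGGG. This occurs on the top strand at positions 61–72.
Amplicon spans positions 34–72: 39 bp.

39 bp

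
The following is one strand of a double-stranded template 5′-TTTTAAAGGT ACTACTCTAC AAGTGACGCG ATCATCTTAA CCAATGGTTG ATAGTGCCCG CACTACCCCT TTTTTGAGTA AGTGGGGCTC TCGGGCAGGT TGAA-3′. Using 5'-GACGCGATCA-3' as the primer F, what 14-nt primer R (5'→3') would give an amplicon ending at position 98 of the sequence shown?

The forward primer binds at positions 25–34; the product's 3' end on the top strand is position 98.
The reverse primer anneals to the top strand over positions 85–98, i.e. to GGGCTCTCGGGCAG.
Its sequence written 5'→3' is the reverse complement: CTGCCCGAGAGCCC.

5'-CTGCCCGAGAGCCC-3'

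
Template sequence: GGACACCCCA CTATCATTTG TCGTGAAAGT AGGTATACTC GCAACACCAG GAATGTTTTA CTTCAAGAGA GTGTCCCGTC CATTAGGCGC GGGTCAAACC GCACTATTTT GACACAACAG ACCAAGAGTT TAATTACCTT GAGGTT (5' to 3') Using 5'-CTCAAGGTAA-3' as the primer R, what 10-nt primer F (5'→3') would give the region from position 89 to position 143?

5'-GCGGGTCAAA-3'

The reverse primer's reverse complement TTACCTTGAG matches the template at positions 134–143; the product starts at position 89.
The forward primer is identical to the top strand over positions 89–98: GCGGGTCAAA.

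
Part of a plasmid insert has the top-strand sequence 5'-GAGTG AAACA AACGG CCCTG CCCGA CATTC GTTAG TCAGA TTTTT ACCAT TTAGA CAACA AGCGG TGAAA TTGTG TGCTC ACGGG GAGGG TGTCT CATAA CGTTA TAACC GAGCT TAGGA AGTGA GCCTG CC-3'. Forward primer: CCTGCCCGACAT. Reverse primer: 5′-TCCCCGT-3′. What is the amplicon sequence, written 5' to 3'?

The forward primer matches the template at positions 17–28.
Taking the reverse complement of TCCCCGT gives ACGGGGA, found at positions 81–87 on the template; the primer anneals here to the top strand with its 3' end pointing upstream.
The product is the template from position 17 through 87 (71 bp).

5'-CCTGCCCGACATTCGTTAGTCAGATTTTTACCATTTAGACAACAAGCGGTGAAATTGTGTGCTCACGGGGA-3'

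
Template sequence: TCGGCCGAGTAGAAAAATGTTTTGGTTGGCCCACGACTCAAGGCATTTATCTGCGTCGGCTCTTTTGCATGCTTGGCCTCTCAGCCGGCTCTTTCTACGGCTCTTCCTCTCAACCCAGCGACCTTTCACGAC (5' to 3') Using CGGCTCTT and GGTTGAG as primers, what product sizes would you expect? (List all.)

The forward primer CGGCTCTT matches the top strand at positions 57–64, 86–93, 98–105.
The reverse primer's reverse complement is CTCAACC, matching at positions 109–115.
Each forward site pairs with the reverse site to give a product ending at position 115: sizes 59, 30, 18 bp.

59 bp, 30 bp, 18 bp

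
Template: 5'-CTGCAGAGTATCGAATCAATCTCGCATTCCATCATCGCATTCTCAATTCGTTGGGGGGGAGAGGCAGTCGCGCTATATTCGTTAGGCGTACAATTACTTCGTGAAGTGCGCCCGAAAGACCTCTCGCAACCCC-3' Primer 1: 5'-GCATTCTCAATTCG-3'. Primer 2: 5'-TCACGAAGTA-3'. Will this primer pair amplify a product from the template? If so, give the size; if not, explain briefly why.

Yes — a 68 bp product.

Primer 1 (GCATTCTCAATTCG) matches the top strand at positions 37–50; it acts as a forward primer.
Primer 2's reverse complement is TACTTCGTGA, matching the top strand at positions 95–104; it acts as a reverse primer.
The 3' ends face each other across positions 37–104, giving a 68 bp product.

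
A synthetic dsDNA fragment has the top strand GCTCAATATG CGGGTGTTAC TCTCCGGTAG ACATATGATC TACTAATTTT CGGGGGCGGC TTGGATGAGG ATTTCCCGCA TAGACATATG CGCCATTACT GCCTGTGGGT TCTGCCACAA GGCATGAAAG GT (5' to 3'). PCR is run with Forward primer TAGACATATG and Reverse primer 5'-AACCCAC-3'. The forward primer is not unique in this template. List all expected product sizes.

The forward primer TAGACATATG matches the top strand at positions 28–37, 81–90.
The reverse primer's reverse complement is GTGGGTT, matching at positions 105–111.
Each forward site pairs with the reverse site to give a product ending at position 111: sizes 84, 31 bp.

84 bp, 31 bp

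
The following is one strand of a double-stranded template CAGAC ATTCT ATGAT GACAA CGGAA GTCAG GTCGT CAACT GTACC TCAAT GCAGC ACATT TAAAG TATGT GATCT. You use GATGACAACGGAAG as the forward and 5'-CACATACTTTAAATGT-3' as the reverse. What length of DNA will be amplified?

59 bp

The forward primer matches the template at positions 13–26.
Reverse complement of the reverse primer: ACATTTAAAGTATGTG. This occurs on the top strand at positions 56–71.
Amplicon spans positions 13–71: 59 bp.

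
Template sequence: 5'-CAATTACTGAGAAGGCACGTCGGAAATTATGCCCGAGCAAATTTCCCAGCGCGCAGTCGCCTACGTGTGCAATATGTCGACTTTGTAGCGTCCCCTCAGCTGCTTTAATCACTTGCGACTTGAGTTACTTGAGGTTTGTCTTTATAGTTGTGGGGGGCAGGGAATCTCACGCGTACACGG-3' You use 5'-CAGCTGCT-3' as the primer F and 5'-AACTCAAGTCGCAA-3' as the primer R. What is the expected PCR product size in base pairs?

30 bp

Forward primer CAGCTGCT is found on the top strand at positions 97–104.
The reverse primer's reverse complement is TTGCGACTTGAGTT, which matches the template at positions 113–126.
Product length = (reverse-primer end) − (forward-primer start) + 1 = 126 − 97 + 1 = 30 bp.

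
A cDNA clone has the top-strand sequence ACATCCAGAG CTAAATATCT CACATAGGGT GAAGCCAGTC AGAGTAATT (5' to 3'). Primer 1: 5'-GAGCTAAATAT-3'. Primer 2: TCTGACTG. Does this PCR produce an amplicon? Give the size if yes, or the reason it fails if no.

Yes — a 36 bp product.

Primer 1 (GAGCTAAATAT) matches the top strand at positions 8–18; it acts as a forward primer.
Primer 2's reverse complement is CAGTCAGA, matching the top strand at positions 36–43; it acts as a reverse primer.
The 3' ends face each other across positions 8–43, giving a 36 bp product.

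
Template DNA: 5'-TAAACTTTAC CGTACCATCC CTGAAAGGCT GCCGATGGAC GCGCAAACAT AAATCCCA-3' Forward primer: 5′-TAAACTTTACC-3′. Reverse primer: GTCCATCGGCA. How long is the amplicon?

40 bp

Forward primer TAAACTTTACC is found on the top strand at positions 1–11.
The reverse primer's reverse complement is TGCCGATGGAC, which matches the template at positions 30–40.
Amplicon spans positions 1–40: 40 bp.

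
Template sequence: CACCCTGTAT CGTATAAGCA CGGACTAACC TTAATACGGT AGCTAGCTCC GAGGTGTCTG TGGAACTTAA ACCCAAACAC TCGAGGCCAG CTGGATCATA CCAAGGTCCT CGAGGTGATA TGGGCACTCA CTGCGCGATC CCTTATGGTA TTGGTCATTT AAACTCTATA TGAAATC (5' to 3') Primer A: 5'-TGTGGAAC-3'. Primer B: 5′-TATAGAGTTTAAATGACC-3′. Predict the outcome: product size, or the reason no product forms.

Primer A (TGTGGAAC) matches the top strand at positions 59–66; it acts as a forward primer.
Primer B's reverse complement is GGTCATTTAAACTCTATA, matching the top strand at positions 153–170; it acts as a reverse primer.
The 3' ends face each other across positions 59–170, giving a 112 bp product.

Yes — a 112 bp product.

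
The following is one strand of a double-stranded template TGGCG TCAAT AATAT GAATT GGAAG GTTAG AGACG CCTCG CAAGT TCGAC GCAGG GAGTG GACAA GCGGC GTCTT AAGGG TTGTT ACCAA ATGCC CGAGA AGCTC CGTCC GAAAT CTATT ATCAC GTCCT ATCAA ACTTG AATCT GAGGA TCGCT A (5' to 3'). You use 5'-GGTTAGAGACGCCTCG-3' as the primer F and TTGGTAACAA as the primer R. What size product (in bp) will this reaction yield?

66 bp

Forward primer GGTTAGAGACGCCTCG is found on the top strand at positions 25–40.
Taking the reverse complement of TTGGTAACAA gives TTGTTACCAA, found at positions 81–90 on the template; the primer anneals here to the top strand with its 3' end pointing upstream.
The product runs from position 25 to position 90, so its length is 90 − 25 + 1 = 66 bp.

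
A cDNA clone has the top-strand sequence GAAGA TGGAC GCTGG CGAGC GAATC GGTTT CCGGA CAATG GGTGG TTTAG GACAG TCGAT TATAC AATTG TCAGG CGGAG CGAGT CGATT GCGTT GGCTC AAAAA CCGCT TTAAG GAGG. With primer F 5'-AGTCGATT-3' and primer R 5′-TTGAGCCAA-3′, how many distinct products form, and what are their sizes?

Two products: 49 bp, 20 bp

The forward primer AGTCGATT matches the top strand at positions 54–61, 83–90.
The reverse primer's reverse complement is TTGGCTCAA, matching at positions 94–102.
Each forward site pairs with the reverse site to give a product ending at position 102: sizes 49, 20 bp.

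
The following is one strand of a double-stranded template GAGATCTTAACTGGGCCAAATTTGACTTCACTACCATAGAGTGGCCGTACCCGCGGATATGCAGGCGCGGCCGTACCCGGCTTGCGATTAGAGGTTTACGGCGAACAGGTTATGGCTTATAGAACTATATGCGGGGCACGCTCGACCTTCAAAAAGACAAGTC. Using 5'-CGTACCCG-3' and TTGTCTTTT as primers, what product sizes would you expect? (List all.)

115 bp, 89 bp

The forward primer CGTACCCG matches the top strand at positions 46–53, 72–79.
The reverse primer's reverse complement is AAAAGACAA, matching at positions 152–160.
Each forward site pairs with the reverse site to give a product ending at position 160: sizes 115, 89 bp.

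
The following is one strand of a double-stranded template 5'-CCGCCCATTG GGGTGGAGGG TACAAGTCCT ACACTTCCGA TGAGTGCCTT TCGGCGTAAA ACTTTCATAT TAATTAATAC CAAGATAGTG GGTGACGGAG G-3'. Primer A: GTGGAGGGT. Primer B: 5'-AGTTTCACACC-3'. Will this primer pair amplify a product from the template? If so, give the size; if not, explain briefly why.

No product — primer B has no binding site in the template.

Primer B (AGTTTCACACC) does not match the top strand, and its reverse complement GGTGTGAAACT does not match either.
With no annealing site for primer B, no amplification occurs.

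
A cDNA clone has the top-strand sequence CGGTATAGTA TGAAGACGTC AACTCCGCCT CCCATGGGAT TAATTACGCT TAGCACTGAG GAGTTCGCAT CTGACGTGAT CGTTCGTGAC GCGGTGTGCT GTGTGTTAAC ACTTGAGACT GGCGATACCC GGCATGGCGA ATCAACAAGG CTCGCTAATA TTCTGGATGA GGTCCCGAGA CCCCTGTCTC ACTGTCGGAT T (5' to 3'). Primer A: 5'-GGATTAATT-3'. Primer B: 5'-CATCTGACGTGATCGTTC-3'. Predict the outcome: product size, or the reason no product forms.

Primer A (GGATTAATT) matches the top strand at positions 37–45 (3' end points downstream).
Primer B (CATCTGACGTGATCGTTC) also matches the top strand directly, at positions 68–85 — its reverse complement GAACGATCACGTCAGATG is not present.
Both primers anneal to the bottom strand with 3' ends pointing the same way, so neither can prime synthesis back toward the other.

No product — both primers anneal to the same strand and extend in the same direction.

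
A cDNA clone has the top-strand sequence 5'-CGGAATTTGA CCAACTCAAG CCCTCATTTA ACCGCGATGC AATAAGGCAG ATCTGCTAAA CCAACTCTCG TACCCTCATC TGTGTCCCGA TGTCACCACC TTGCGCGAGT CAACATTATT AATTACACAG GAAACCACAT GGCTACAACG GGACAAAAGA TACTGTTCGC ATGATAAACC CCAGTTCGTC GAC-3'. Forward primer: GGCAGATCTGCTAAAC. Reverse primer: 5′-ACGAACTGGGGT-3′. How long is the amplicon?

The forward primer matches the template at positions 46–61.
The reverse primer's reverse complement is ACCCCAGTTCGT, which matches the template at positions 178–189.
Product length = (reverse-primer end) − (forward-primer start) + 1 = 189 − 46 + 1 = 144 bp.

144 bp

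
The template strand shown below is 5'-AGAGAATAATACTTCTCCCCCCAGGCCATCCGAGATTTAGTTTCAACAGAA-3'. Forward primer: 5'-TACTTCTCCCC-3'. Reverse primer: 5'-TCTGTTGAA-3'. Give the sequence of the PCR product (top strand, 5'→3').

Forward primer TACTTCTCCCC is found on the top strand at positions 10–20.
Reverse complement of the reverse primer: TTCAACAGA. This occurs on the top strand at positions 42–50.
The product is the template from position 10 through 50 (41 bp).

5'-TACTTCTCCCCCCAGGCCATCCGAGATTTAGTTTCAACAGA-3'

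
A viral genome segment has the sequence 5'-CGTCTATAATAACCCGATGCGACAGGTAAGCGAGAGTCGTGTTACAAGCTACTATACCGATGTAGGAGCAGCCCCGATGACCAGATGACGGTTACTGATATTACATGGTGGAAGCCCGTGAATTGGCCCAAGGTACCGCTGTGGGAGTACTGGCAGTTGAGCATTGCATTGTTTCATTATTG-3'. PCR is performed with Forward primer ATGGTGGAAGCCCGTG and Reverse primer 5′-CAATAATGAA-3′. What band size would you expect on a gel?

78 bp

Scanning the template, ATGGTGGAAGCCCGTG occurs at positions 105–120; this primer anneals to the bottom strand there with its 3' end pointing downstream.
Taking the reverse complement of CAATAATGAA gives TTCATTATTG, found at positions 173–182 on the template; the primer anneals here to the top strand with its 3' end pointing upstream.
Amplicon spans positions 105–182: 78 bp.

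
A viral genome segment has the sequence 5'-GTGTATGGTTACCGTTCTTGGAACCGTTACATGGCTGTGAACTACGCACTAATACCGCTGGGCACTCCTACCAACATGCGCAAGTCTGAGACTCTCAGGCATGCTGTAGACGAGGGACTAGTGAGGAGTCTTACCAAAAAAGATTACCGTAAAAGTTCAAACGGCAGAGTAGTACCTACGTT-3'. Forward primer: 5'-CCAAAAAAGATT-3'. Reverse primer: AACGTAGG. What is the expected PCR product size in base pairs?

49 bp

Forward primer CCAAAAAAGATT is found on the top strand at positions 134–145.
The reverse primer's reverse complement is CCTACGTT, which matches the template at positions 175–182.
The product runs from position 134 to position 182, so its length is 182 − 134 + 1 = 49 bp.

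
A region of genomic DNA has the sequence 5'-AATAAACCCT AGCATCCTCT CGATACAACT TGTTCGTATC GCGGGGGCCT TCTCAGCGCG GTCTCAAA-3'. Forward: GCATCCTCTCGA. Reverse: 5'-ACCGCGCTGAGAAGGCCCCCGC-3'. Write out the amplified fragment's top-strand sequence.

5'-GCATCCTCTCGATACAACTTGTTCGTATCGCGGGGGCCTTCTCAGCGCGGT-3'

Scanning the template, GCATCCTCTCGA occurs at positions 12–23; this primer anneals to the bottom strand there with its 3' end pointing downstream.
Taking the reverse complement of ACCGCGCTGAGAAGGCCCCCGC gives GCGGGGGCCTTCTCAGCGCGGT, found at positions 41–62 on the template; the primer anneals here to the top strand with its 3' end pointing upstream.
The product is the template from position 12 through 62 (51 bp).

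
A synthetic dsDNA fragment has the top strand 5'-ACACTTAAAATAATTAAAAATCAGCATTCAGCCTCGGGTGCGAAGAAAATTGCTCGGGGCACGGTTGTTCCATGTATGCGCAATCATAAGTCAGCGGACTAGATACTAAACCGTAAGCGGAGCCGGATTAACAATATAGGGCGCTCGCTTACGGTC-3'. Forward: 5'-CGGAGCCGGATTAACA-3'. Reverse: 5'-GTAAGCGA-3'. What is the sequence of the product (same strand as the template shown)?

5'-CGGAGCCGGATTAACAATATAGGGCGCTCGCTTAC-3'

The forward primer matches the template at positions 118–133.
Taking the reverse complement of GTAAGCGA gives TCGCTTAC, found at positions 145–152 on the template; the primer anneals here to the top strand with its 3' end pointing upstream.
The product is the template from position 118 through 152 (35 bp).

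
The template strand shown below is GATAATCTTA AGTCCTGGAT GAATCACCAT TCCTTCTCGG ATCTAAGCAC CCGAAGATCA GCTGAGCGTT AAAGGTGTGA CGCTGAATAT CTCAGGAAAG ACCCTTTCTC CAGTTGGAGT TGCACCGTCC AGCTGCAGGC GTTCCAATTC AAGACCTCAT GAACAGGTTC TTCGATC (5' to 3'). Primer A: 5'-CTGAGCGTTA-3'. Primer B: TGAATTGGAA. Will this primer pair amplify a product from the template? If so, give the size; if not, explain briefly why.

Primer A (CTGAGCGTTA) matches the top strand at positions 62–71; it acts as a forward primer.
Primer B's reverse complement is TTCCAATTCA, matching the top strand at positions 142–151; it acts as a reverse primer.
The 3' ends face each other across positions 62–151, giving a 90 bp product.

Yes — a 90 bp product.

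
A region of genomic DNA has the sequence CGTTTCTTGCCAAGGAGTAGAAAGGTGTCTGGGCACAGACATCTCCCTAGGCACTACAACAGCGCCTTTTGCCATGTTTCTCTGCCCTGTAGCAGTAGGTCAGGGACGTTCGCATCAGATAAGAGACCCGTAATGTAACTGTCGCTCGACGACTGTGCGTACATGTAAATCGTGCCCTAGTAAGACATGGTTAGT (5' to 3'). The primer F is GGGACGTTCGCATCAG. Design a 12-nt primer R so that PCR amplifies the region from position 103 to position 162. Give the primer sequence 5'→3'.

The product's 3' end on the top strand is position 162.
The reverse primer anneals to the top strand over positions 151–162, i.e. to GACTGTGCGTAC.
Its sequence written 5'→3' is the reverse complement: GTACGCACAGTC.

5'-GTACGCACAGTC-3'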